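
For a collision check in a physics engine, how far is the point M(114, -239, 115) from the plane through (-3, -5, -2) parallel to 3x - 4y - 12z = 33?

9

Parallel planes share the normal n = (3, -4, -12); since (-3, -5, -2) lies on the plane, its equation is 3x - 4y - 12z = 35.
n = (3, -4, -12); n·P − 35 = -117; |n| = 13; distance = 117/13 = 9.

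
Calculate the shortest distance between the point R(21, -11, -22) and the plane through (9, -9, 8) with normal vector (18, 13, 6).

The plane has equation n·(r − (9, -9, 8)) = 0, i.e. n·r = 93.
n = (18, 13, 6); n·P − 93 = 10; |n| = 23; distance = 10/23.

10/23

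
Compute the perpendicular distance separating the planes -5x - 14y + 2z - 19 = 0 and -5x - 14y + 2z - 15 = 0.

4/15

Both planes have normal n = (-5, -14, 2), |n| = 15. Any point on the first plane is at distance |15 − 19|/|n| = 4/15 from the second.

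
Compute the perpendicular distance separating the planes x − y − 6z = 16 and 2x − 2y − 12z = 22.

5/√38

Divide the second equation by 2 to match normals: x − y − 6z = 11.
With common normal n = (1, −1, −6) (|n| = √38), the distance is |16 − 11|/|n| = 5/√38 = 5√38/38.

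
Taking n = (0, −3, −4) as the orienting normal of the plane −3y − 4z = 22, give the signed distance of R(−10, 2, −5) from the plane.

n·R − 22 = -8.
|n| = 5, so the signed distance is -8/5.

-8/5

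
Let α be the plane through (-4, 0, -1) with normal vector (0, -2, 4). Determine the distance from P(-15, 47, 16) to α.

The plane has equation n·(r − (-4, 0, -1)) = 0, i.e. n·r = -4.
Then n·(-15, 47, 16) - (-4) = -26.
|n| = √(0 + 4 + 16) = 2√5, so the distance is |-26|/(2√5) = 13/√5.

13/√5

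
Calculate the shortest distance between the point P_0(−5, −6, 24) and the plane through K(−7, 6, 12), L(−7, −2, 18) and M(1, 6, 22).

√2/5

KL = (0, −8, 6) and KM = (8, 0, 10), so a normal is n = KL × KM = (−80, 48, 64).
Then n·(−5, −6, 24) − 1616 = 32.
|n| = √(6400 + 2304 + 4096) = 80√2, so the distance is |32|/(80√2) = √2/5.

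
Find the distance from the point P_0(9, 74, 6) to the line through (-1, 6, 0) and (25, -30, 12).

A direction vector is d = (26, -36, 12).
AP = (10, 68, 6); AP·d = -2116, |AP|² = 4760, |d|² = 2116.
distance² = |AP|² − (AP·d)²/|d|² = 4760 − 4477456/2116 = 2644, so the distance is 2√661.

2√661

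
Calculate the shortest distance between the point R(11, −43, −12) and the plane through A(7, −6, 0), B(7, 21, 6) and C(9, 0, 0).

AB = (0, 27, 6) and AC = (2, 6, 0), so a normal is n = AB × AC = (−36, 12, −54).
n = (−36, 12, −54); n·P − (-324) = 60; |n| = 66; distance = 60/66 = 10/11.

10/11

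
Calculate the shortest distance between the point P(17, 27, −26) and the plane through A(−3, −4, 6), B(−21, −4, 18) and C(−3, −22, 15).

19√61/61

AB = (−18, 0, 12) and AC = (0, −18, 9), so a normal is n = AB × AC = (216, 162, 324).
d = |216·17 + 162·27 + 324·(-26) − 648| / √(46656 + 26244 + 104976) = |-1026| / (54√61) = 19/√61.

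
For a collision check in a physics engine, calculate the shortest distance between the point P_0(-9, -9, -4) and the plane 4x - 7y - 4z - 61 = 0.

Normal vector n = (4, -7, -4), and n·(-9, -9, -4) - 61 = -18.
|n| = √(16 + 49 + 16) = 9, so the distance is |-18|/9 = 2.

2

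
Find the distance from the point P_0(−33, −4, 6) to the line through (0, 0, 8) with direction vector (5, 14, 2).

Direction vector d = (5, 14, 2).
AP = (−33, −4, −2); AP·d = -225, |AP|² = 1109, |d|² = 225.
distance² = |AP|² − (AP·d)²/|d|² = 1109 − 50625/225 = 884, so the distance is 2√221.

2√221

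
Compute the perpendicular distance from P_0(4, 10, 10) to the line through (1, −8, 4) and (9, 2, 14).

A direction vector is d = (8, 10, 10).
AP = (3, 18, 6); AP·d = 264, |AP|² = 369, |d|² = 264.
distance² = |AP|² − (AP·d)²/|d|² = 369 − 69696/264 = 105, so the distance is √105.

√105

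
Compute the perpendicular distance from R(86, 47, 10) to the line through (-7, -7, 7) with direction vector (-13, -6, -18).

Direction vector d = (-13, -6, -18).
AP = (93, 54, 3); AP·d = -1587, |AP|² = 11574, |d|² = 529.
distance² = |AP|² − (AP·d)²/|d|² = 11574 − 2518569/529 = 6813, so the distance is 3√757.

3√757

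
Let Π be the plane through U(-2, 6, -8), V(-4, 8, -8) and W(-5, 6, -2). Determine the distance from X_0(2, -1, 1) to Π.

UV = (-2, 2, 0) and UW = (-3, 0, 6), so a normal is n = UV × UW = (12, 12, 6).
Then n·(2, -1, 1) - 0 = 18.
|n| = √(144 + 144 + 36) = 18, so the distance is |18|/18 = 1.

1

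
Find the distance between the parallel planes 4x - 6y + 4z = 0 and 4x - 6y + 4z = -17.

Both planes have normal n = (4, -6, 4), |n| = 2√17. Any point on the first plane is at distance |(-17) − 0|/|n| = 17/(2√17) = √17/2 from the second.

√17/2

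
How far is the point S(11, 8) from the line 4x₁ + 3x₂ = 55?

13/5

d = |4·11 + 3·8 − 55| / √(16 + 9) = |13|/5 = 13/5.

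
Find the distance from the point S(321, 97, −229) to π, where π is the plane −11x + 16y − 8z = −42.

5

n = (−11, 16, −8); n·P − (-42) = -105; |n| = 21; distance = 105/21 = 5.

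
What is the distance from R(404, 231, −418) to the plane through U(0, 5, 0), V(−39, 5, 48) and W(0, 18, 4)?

6

UV = (−39, 0, 48) and UW = (0, 13, 4), so a normal is n = UV × UW = (−624, 156, −507).
d = |(-624)·404 + 156·231 + (-507)·(-418) − 780| / √(389376 + 24336 + 257049) = |-4914| / 819 = 6.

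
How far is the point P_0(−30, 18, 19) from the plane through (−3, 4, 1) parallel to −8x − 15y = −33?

Parallel planes share the normal n = (−8, −15, 0); since (−3, 4, 1) lies on the plane, its equation is −8x − 15y = -36.
Then n·(−30, 18, 19) − (−36) = 6.
|n| = √(64 + 225 + 0) = 17, so the distance is |6|/17 = 6/17.

6/17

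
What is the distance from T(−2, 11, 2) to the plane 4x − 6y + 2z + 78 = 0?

Normal vector n = (4, −6, 2), and n·(−2, 11, 2) − (−78) = 8.
|n| = √(16 + 36 + 4) = 2√14, so the distance is |8|/(2√14) = 4/√14.

2√14/7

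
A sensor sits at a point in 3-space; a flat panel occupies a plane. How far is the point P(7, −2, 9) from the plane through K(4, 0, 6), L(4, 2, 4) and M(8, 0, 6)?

KL = (0, 2, −2) and KM = (4, 0, 0), so a normal is n = KL × KM = (0, −8, −8).
Then n·(7, −2, 9) − (−48) = −8.
|n| = √(0 + 64 + 64) = 8√2, so the distance is |-8|/(8√2) = 1/√2.

√2/2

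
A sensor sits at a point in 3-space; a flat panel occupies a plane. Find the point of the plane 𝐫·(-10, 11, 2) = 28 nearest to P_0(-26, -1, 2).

n = (-10, 11, 2), |n|² = 225, and n·P_0 − 28 = 225.
t = 225/225 = 1, so the foot is P_0 − t·n = (-26, -1, 2) − 1·(-10, 11, 2) = (-16, -12, 0).

(-16, -12, 0)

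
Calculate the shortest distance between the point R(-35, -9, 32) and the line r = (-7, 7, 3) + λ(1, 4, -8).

3√65

Direction vector d = (1, 4, -8).
AP = (-28, -16, 29), and AP × d = (12, -195, -96).
|AP × d|² = 47385 and |d|² = 81, so the distance is √(47385/81) = √585 = 3√65.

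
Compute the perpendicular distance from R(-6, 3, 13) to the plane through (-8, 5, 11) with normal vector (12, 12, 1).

The plane has equation n·(r − (-8, 5, 11)) = 0, i.e. n·r = -25.
n = (12, 12, 1); n·P − (-25) = 2; |n| = 17; distance = 2/17.

2/17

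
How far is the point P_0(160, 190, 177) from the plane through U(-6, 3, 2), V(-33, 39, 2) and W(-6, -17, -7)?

UV = (-27, 36, 0) and UW = (0, -20, -9), so a normal is n = UV × UW = (-324, -243, 540).
n = (-324, -243, 540); n·P − 2295 = -4725; |n| = 675; distance = 4725/675 = 7.

7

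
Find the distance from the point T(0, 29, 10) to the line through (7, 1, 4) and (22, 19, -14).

A direction vector is d = (15, 18, -18).
AP = (-7, 28, 6), and AP × d = (-612, -36, -546).
|AP × d|² = 673956 and |d|² = 873, so the distance is √(673956/873) = √772 = 2√193.

2√193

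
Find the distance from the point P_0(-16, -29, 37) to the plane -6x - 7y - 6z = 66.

Normal vector n = (-6, -7, -6), and n·(-16, -29, 37) - 66 = 11.
|n| = √(36 + 49 + 36) = 11, so the distance is |11|/11 = 1.

1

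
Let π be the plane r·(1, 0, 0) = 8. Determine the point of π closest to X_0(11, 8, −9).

(8, 8, -9)

n = (1, 0, 0), |n|² = 1, and n·X_0 − 8 = 3.
t = 3/1 = 3, so the foot is X_0 − t·n = (11, 8, −9) − 3·(1, 0, 0) = (8, 8, −9).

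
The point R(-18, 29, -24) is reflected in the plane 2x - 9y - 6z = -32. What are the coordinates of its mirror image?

(-14, 11, -36)

With n = (2, -9, -6), the signed offset is (n·R − (-32))/|n|² = -121/121 = -1.
R' = R − 2t·n = (-18, 29, -24) − (-2)·(2, -9, -6) = (-14, 11, -36).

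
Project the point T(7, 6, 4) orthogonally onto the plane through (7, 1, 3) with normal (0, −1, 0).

(7, 1, 4)

n = (0, −1, 0), |n|² = 1, and n·T − (-1) = -5.
t = -5/1 = -5, so the foot is T − t·n = (7, 6, 4) − (-5)·(0, −1, 0) = (7, 1, 4).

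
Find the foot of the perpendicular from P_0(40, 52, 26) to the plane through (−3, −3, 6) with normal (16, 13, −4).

(-8, 13, 38)

The perpendicular from P_0 has direction n = (16, 13, −4): r = (40, 52, 26) + t(16, 13, −4).
Substitute into the plane: n·(P_0 + tn) = -111 gives 1212 + 441t = -111, so t = -3.
Foot = (40, 52, 26) + (-3)·(16, 13, −4) = (−8, 13, 38).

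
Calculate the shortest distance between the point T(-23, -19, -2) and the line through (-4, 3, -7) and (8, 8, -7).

√194

A direction vector is d = (12, 5, 0).
AP = (-19, -22, 5); AP·d = -338, |AP|² = 870, |d|² = 169.
distance² = |AP|² − (AP·d)²/|d|² = 870 − 114244/169 = 194, so the distance is √194.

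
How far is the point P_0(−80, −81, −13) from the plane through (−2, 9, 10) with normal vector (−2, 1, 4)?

26/√21

The plane has equation n·(r − (−2, 9, 10)) = 0, i.e. n·r = 53.
Then n·(−80, −81, −13) − 53 = −26.
|n| = √(4 + 1 + 16) = √21, so the distance is |-26|/√21 = 26/√21.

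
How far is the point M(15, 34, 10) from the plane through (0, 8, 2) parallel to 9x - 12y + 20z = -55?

Parallel planes share the normal n = (9, -12, 20); since (0, 8, 2) lies on the plane, its equation is 9x - 12y + 20z = -56.
Then n·(15, 34, 10) - (-56) = -17.
|n| = √(81 + 144 + 400) = 25, so the distance is |-17|/25 = 17/25.

17/25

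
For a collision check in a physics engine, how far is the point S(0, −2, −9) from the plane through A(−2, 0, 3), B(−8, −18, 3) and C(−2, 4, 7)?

AB = (−6, −18, 0) and AC = (0, 4, 4), so a normal is n = AB × AC = (−72, 24, −24).
d = |(-72)·0 + 24·(-2) + (-24)·(-9) − 72| / √(5184 + 576 + 576) = |96| / (24√11) = 4√11/11.

4/√11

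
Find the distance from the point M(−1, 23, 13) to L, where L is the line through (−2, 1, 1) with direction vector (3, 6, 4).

4√5

Direction vector d = (3, 6, 4).
AP = (1, 22, 12), and AP × d = (16, 32, −60).
|AP × d|² = 4880 and |d|² = 61, so the distance is √(4880/61) = √80 = 4√5.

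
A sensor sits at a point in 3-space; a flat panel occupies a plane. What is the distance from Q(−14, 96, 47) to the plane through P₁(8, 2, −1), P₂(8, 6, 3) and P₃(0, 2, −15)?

10/3

P₁P₂ = (0, 4, 4) and P₁P₃ = (−8, 0, −14), so a normal is n = P₁P₂ × P₁P₃ = (−56, −32, 32).
d = |(-56)·(-14) + (-32)·96 + 32·47 − (-544)| / √(3136 + 1024 + 1024) = |-240| / 72 = 10/3.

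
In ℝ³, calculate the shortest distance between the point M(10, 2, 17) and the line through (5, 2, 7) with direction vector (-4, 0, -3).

5

Direction vector d = (-4, 0, -3).
AP = (5, 0, 10); AP·d = -50, |AP|² = 125, |d|² = 25.
distance² = |AP|² − (AP·d)²/|d|² = 125 − 2500/25 = 25, so the distance is 5.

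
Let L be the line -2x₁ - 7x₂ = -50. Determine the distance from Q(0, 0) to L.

The normal to the line is n = (-2, -7) with |n| = √53.
|n·Q − (-50)| = |0 − (-50)| = 50, so the distance is 50/√53 = 50√53/53.

50√53/53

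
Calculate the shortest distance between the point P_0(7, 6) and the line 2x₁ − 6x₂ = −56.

17√10/10

d = |2·7 + (-6)·6 − (-56)| / √(4 + 36) = |34|/(2√10) = 17√10/10.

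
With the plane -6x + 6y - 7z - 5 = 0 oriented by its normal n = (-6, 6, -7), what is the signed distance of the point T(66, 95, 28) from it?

n·T − 5 = -27.
|n| = 11, so the signed distance is -27/11.

-27/11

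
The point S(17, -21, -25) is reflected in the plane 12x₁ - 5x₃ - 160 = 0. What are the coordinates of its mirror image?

n = (12, 0, -5), |n|² = 169, n·S − 160 = 169, so t = 169/169 = 1.
Foot F = S − 1·n = (5, -21, -20); the reflection is 2F − S = (-7, -21, -15).

(-7, -21, -15)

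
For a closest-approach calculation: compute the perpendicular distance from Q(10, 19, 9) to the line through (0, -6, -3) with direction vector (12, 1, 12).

Direction vector d = (12, 1, 12).
AP = (10, 25, 12); AP·d = 289, |AP|² = 869, |d|² = 289.
distance² = |AP|² − (AP·d)²/|d|² = 869 − 83521/289 = 580, so the distance is 2√145.

2√145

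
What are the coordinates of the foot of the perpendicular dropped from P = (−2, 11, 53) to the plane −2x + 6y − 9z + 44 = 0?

The perpendicular from P has direction n = (−2, 6, −9): r = (−2, 11, 53) + λ(−2, 6, −9).
Substitute into the plane: n·(P + λn) = -44 gives -407 + 121λ = -44, so λ = 3.
Foot = (−2, 11, 53) + 3·(−2, 6, −9) = (−8, 29, 26).

(-8, 29, 26)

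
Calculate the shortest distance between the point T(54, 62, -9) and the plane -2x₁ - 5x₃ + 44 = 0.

n = (-2, 0, -5); n·P − (-44) = -19; |n| = √29; distance = 19/√29.

19/√29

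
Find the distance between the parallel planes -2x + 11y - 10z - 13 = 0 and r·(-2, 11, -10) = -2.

1

Both planes have normal n = (-2, 11, -10), |n| = 15. Any point on the first plane is at distance |(-2) − 13|/|n| = 15/15 = 1 from the second.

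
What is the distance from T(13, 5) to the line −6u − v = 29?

112/√37

The normal to the line is n = (−6, −1) with |n| = √37.
|n·T − 29| = |-83 − 29| = 112, so the distance is 112/√37.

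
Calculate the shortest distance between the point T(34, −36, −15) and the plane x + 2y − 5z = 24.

n = (1, 2, −5); n·P − 24 = 13; |n| = √30; distance = 13/√30.

13√30/30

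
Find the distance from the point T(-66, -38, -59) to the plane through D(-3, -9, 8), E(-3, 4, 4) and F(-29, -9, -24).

DE = (0, 13, -4) and DF = (-26, 0, -32), so a normal is n = DE × DF = (-416, 104, 338).
Then n·(-66, -38, -59) - 3016 = 546.
|n| = √(173056 + 10816 + 114244) = 546, so the distance is |546|/546 = 1.

1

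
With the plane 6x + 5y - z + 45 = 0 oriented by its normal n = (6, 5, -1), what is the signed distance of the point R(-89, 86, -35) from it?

n·R − (-45) = -24.
|n| = √62, so the signed distance is -24/√62.

-24/√62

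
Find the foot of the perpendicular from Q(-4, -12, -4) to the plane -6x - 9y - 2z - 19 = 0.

(2, -3, -2)

n = (-6, -9, -2), |n|² = 121, and n·Q − 19 = 121.
t = 121/121 = 1, so the foot is Q − t·n = (-4, -12, -4) − 1·(-6, -9, -2) = (2, -3, -2).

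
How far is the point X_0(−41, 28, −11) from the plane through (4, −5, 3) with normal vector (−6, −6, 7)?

The plane has equation n·(r − (4, −5, 3)) = 0, i.e. n·r = 27.
n = (−6, −6, 7); n·P − 27 = -26; |n| = 11; distance = 26/11.

26/11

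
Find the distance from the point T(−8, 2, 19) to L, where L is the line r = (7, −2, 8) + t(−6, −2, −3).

Direction vector d = (−6, −2, −3).
AP = (−15, 4, 11); AP·d = 49, |AP|² = 362, |d|² = 49.
distance² = |AP|² − (AP·d)²/|d|² = 362 − 2401/49 = 313, so the distance is √313.

√313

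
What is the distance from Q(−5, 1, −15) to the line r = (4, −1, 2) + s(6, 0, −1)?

√337

Direction vector d = (6, 0, −1).
AP = (−9, 2, −17), and AP × d = (−2, −111, −12).
|AP × d|² = 12469 and |d|² = 37, so the distance is √(12469/37) = √337.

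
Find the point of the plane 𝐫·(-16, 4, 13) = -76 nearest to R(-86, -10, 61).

(-6, -30, -4)

n = (-16, 4, 13), |n|² = 441, and n·R − (-76) = 2205.
t = 2205/441 = 5, so the foot is R − t·n = (-86, -10, 61) − 5·(-16, 4, 13) = (-6, -30, -4).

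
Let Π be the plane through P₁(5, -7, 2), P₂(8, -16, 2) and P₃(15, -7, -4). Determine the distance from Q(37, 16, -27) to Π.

26/√35

P₁P₂ = (3, -9, 0) and P₁P₃ = (10, 0, -6), so a normal is n = P₁P₂ × P₁P₃ = (54, 18, 90).
n = (54, 18, 90); n·P − 324 = -468; |n| = 18√35; distance = 468/(18√35) = 26/√35.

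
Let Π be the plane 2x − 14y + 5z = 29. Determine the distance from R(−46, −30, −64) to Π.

n = (2, −14, 5); n·P − 29 = -21; |n| = 15; distance = 21/15 = 7/5.

7/5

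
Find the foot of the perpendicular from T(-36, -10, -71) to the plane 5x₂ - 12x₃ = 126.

(-36, -30, -23)

n = (0, 5, -12), |n|² = 169, and n·T − 126 = 676.
t = 676/169 = 4, so the foot is T − t·n = (-36, -10, -71) − 4·(0, 5, -12) = (-36, -30, -23).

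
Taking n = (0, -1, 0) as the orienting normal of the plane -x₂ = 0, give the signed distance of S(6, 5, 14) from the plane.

-5

n·S − 0 = -5.
|n| = 1, so the signed distance is -5/1 = -5.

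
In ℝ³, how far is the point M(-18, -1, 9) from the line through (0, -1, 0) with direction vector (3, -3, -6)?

Direction vector d = (3, -3, -6).
AP = (-18, 0, 9); AP·d = -108, |AP|² = 405, |d|² = 54.
distance² = |AP|² − (AP·d)²/|d|² = 405 − 11664/54 = 189, so the distance is 3√21.

3√21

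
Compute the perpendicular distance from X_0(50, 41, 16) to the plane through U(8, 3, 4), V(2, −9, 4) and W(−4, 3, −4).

10/√14

UV = (−6, −12, 0) and UW = (−12, 0, −8), so a normal is n = UV × UW = (96, −48, −144).
Then n·(50, 41, 16) − 48 = 480.
|n| = √(9216 + 2304 + 20736) = 48√14, so the distance is |480|/(48√14) = 10/√14.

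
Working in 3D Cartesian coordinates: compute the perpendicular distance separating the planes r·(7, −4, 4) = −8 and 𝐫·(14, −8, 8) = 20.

Divide the second equation by 2 to match normals: 7x − 4y + 4z = 10.
With common normal n = (7, −4, 4) (|n| = 9), the distance is |(-8) − 10|/|n| = 18/9 = 2.

2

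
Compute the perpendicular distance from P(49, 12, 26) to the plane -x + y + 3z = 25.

16/√11

n = (-1, 1, 3); n·P − 25 = 16; |n| = √11; distance = 16/√11 = 16√11/11.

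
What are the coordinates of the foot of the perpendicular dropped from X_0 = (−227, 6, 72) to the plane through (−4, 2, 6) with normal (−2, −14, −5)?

n = (−2, −14, −5), |n|² = 225, and n·X_0 − (-50) = 60.
t = 60/225 = 4/15, so the foot is X_0 − t·n = (−227, 6, 72) − (4/15)·(−2, −14, −5) = (−3397/15, 146/15, 220/3).

(-3397/15, 146/15, 220/3)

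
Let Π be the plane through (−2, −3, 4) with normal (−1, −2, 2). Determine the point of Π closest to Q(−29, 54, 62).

The perpendicular from Q has direction n = (−1, −2, 2): r = (−29, 54, 62) + μ(−1, −2, 2).
Substitute into the plane: n·(Q + μn) = 16 gives 45 + 9μ = 16, so μ = -29/9.
Foot = (−29, 54, 62) + (-29/9)·(−1, −2, 2) = (−232/9, 544/9, 500/9).

(-232/9, 544/9, 500/9)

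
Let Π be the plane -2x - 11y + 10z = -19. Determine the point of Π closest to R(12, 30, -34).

(6, -3, -4)

n = (-2, -11, 10), |n|² = 225, and n·R − (-19) = -675.
t = -675/225 = -3, so the foot is R − t·n = (12, 30, -34) − (-3)·(-2, -11, 10) = (6, -3, -4).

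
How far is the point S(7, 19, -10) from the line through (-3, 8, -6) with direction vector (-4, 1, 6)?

Direction vector d = (-4, 1, 6).
AP = (10, 11, -4), and AP × d = (70, -44, 54).
|AP × d|² = 9752 and |d|² = 53, so the distance is √(9752/53) = √184 = 2√46.

2√46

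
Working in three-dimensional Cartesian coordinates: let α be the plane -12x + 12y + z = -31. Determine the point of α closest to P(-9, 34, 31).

(15, 10, 29)

n = (-12, 12, 1), |n|² = 289, and n·P − (-31) = 578.
t = 578/289 = 2, so the foot is P − t·n = (-9, 34, 31) − 2·(-12, 12, 1) = (15, 10, 29).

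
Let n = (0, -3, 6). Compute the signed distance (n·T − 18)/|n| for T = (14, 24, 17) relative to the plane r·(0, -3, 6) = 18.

n·T − 18 = 12.
|n| = 3√5, so the signed distance is 4/√5.

4/√5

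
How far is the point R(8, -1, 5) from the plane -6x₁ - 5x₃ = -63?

n = (-6, 0, -5); n·P − (-63) = -10; |n| = √61; distance = 10/√61 = 10√61/61.

10/√61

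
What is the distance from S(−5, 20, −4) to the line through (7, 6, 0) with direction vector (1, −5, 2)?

Direction vector d = (1, −5, 2).
AP = (−12, 14, −4), and AP × d = (8, 20, 46).
|AP × d|² = 2580 and |d|² = 30, so the distance is √(2580/30) = √86.

√86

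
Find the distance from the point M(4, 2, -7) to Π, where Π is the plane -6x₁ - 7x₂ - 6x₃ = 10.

d = |(-6)·4 + (-7)·2 + (-6)·(-7) − 10| / √(36 + 49 + 36) = |-6| / 11 = 6/11.

6/11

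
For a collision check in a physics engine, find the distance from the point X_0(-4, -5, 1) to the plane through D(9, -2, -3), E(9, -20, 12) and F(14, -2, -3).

9/√61

DE = (0, -18, 15) and DF = (5, 0, 0), so a normal is n = DE × DF = (0, 75, 90).
Then n·(-4, -5, 1) - (-420) = 135.
|n| = √(0 + 5625 + 8100) = 15√61, so the distance is |135|/(15√61) = 9√61/61.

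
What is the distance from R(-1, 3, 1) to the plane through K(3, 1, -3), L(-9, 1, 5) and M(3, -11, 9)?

KL = (-12, 0, 8) and KM = (0, -12, 12), so a normal is n = KL × KM = (96, 144, 144).
Then n·(-1, 3, 1) - 0 = 480.
|n| = √(9216 + 20736 + 20736) = 48√22, so the distance is |480|/(48√22) = 5√22/11.

5√22/11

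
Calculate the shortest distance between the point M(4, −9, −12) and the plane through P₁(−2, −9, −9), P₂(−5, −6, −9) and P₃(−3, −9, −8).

√3

P₁P₂ = (−3, 3, 0) and P₁P₃ = (−1, 0, 1), so a normal is n = P₁P₂ × P₁P₃ = (3, 3, 3).
Then n·(4, −9, −12) − (−60) = 9.
|n| = √(9 + 9 + 9) = 3√3, so the distance is |9|/(3√3) = √3.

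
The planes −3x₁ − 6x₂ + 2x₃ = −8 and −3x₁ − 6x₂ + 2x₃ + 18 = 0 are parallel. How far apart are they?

With common normal n = (−3, −6, 2) (|n| = 7), the distance is |(-8) − (-18)|/|n| = 10/7.

10/7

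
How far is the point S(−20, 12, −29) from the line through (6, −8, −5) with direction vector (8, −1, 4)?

Direction vector d = (8, −1, 4).
AP = (−26, 20, −24); AP·d = -324, |AP|² = 1652, |d|² = 81.
distance² = |AP|² − (AP·d)²/|d|² = 1652 − 104976/81 = 356, so the distance is 2√89.

2√89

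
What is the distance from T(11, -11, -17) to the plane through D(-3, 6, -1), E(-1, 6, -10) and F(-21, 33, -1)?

8/11

DE = (2, 0, -9) and DF = (-18, 27, 0), so a normal is n = DE × DF = (243, 162, 54).
n = (243, 162, 54); n·P − 189 = -216; |n| = 297; distance = 216/297 = 8/11.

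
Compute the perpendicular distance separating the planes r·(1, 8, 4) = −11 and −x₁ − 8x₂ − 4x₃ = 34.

23/9

Divide the second equation by -1 to match normals: x₁ + 8x₂ + 4x₃ = -34.
Both planes have normal n = (1, 8, 4), |n| = 9. Any point on the first plane is at distance |(-34) − (-11)|/|n| = 23/9 from the second.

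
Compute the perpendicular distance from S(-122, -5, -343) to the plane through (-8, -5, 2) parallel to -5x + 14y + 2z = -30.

8

Parallel planes share the normal n = (-5, 14, 2); since (-8, -5, 2) lies on the plane, its equation is -5x + 14y + 2z = -26.
Then n·(-122, -5, -343) - (-26) = -120.
|n| = √(25 + 196 + 4) = 15, so the distance is |-120|/15 = 8.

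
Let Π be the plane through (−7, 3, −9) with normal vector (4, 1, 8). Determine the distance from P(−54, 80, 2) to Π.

The plane has equation n·(r − (−7, 3, −9)) = 0, i.e. n·r = -97.
d = |4·(-54) + 1·80 + 8·2 − (-97)| / √(16 + 1 + 64) = |-23| / 9 = 23/9.

23/9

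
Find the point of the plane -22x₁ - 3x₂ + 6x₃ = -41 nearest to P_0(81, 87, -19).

(-7, 75, 5)

n = (-22, -3, 6), |n|² = 529, and n·P_0 − (-41) = -2116.
t = -2116/529 = -4, so the foot is P_0 − t·n = (81, 87, -19) − (-4)·(-22, -3, 6) = (-7, 75, 5).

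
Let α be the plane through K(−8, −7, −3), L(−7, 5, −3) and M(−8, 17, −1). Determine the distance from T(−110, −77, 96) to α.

2

KL = (1, 12, 0) and KM = (0, 24, 2), so a normal is n = KL × KM = (24, −2, 24).
Then n·(−110, −77, 96) − (−250) = 68.
|n| = √(576 + 4 + 576) = 34, so the distance is |68|/34 = 2.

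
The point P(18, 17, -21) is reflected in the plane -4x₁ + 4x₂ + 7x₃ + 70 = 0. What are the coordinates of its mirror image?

With n = (-4, 4, 7), the signed offset is (n·P − (-70))/|n|² = -81/81 = -1.
P' = P − 2t·n = (18, 17, -21) − (-2)·(-4, 4, 7) = (10, 25, -7).

(10, 25, -7)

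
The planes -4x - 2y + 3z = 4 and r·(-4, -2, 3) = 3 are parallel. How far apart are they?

Both planes have normal n = (-4, -2, 3), |n| = √29. Any point on the first plane is at distance |3 − 4|/|n| = 1/√29 from the second.

√29/29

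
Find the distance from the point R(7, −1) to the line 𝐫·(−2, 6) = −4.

d = |(-2)·7 + 6·(-1) − (-4)| / √(4 + 36) = |-16|/(2√10) = 8/√10.

8/√10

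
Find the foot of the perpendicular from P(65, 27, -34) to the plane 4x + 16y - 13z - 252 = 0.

(57, -5, -8)

n = (4, 16, -13), |n|² = 441, and n·P − 252 = 882.
t = 882/441 = 2, so the foot is P − t·n = (65, 27, -34) − 2·(4, 16, -13) = (57, -5, -8).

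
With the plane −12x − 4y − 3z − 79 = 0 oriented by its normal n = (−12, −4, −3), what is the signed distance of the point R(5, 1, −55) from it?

22/13

n·R − 79 = 22.
|n| = 13, so the signed distance is 22/13.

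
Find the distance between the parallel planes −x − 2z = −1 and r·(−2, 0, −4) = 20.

Divide the second equation by 2 to match normals: −x − 2z = 10.
With common normal n = (−1, 0, −2) (|n| = √5), the distance is |(-1) − 10|/|n| = 11/√5.

11/√5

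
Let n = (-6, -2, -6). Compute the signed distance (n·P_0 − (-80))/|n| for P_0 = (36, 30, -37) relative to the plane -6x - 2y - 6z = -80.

13/√19

n·P_0 − (-80) = 26.
|n| = 2√19, so the signed distance is 13/√19.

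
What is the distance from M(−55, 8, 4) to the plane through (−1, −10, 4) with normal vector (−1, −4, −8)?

2

The plane has equation n·(r − (−1, −10, 4)) = 0, i.e. n·r = 9.
Then n·(−55, 8, 4) − 9 = −18.
|n| = √(1 + 16 + 64) = 9, so the distance is |-18|/9 = 2.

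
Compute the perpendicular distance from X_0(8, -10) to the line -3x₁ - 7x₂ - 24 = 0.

22/√58

The normal to the line is n = (-3, -7) with |n| = √58.
|n·X_0 − 24| = |46 − 24| = 22, so the distance is 22/√58.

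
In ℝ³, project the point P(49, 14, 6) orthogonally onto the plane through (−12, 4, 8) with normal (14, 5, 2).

n = (14, 5, 2), |n|² = 225, and n·P − (-132) = 900.
t = 900/225 = 4, so the foot is P − t·n = (49, 14, 6) − 4·(14, 5, 2) = (−7, −6, −2).

(-7, -6, -2)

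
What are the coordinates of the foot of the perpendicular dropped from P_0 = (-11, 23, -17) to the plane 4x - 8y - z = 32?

n = (4, -8, -1), |n|² = 81, and n·P_0 − 32 = -243.
t = -243/81 = -3, so the foot is P_0 − t·n = (-11, 23, -17) − (-3)·(4, -8, -1) = (1, -1, -20).

(1, -1, -20)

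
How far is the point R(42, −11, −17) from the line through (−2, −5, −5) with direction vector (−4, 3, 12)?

12√10

Direction vector d = (−4, 3, 12).
AP = (44, −6, −12); AP·d = -338, |AP|² = 2116, |d|² = 169.
distance² = |AP|² − (AP·d)²/|d|² = 2116 − 114244/169 = 1440, so the distance is 12√10.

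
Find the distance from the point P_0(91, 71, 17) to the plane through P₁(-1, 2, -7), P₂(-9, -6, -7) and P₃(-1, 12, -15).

28√57/57

P₁P₂ = (-8, -8, 0) and P₁P₃ = (0, 10, -8), so a normal is n = P₁P₂ × P₁P₃ = (64, -64, -80).
n = (64, -64, -80); n·P − 368 = -448; |n| = 16√57; distance = 448/(16√57) = 28√57/57.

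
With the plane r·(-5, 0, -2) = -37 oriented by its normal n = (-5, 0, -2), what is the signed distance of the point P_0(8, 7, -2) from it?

n·P_0 − (-37) = 1.
|n| = √29, so the signed distance is 1/√29.

1/√29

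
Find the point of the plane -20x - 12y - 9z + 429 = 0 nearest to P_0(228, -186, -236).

(1176/5, -4542/25, -5819/25)

n = (-20, -12, -9), |n|² = 625, and n·P_0 − (-429) = 225.
t = 225/625 = 9/25, so the foot is P_0 − t·n = (228, -186, -236) − (9/25)·(-20, -12, -9) = (1176/5, -4542/25, -5819/25).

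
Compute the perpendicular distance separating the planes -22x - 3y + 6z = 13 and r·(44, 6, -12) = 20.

1

Divide the second equation by -2 to match normals: -22x - 3y + 6z = -10.
With common normal n = (-22, -3, 6) (|n| = 23), the distance is |13 − (-10)|/|n| = 23/23 = 1.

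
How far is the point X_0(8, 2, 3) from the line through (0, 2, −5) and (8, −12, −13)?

A direction vector is d = (8, −14, −8).
AP = (8, 0, 8), and AP × d = (112, 128, −112).
|AP × d|² = 41472 and |d|² = 324, so the distance is √(41472/324) = √128 = 8√2.

8√2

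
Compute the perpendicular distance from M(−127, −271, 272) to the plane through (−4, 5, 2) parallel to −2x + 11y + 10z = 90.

6

Parallel planes share the normal n = (−2, 11, 10); since (−4, 5, 2) lies on the plane, its equation is −2x + 11y + 10z = 83.
Then n·(−127, −271, 272) − 83 = −90.
|n| = √(4 + 121 + 100) = 15, so the distance is |-90|/15 = 6.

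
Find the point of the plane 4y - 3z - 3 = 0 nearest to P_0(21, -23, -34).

The perpendicular from P_0 has direction n = (0, 4, -3): r = (21, -23, -34) + μ(0, 4, -3).
Substitute into the plane: n·(P_0 + μn) = 3 gives 10 + 25μ = 3, so μ = -7/25.
Foot = (21, -23, -34) + (-7/25)·(0, 4, -3) = (21, -603/25, -829/25).

(21, -603/25, -829/25)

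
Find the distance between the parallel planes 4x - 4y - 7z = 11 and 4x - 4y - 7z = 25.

With common normal n = (4, -4, -7) (|n| = 9), the distance is |11 − 25|/|n| = 14/9.

14/9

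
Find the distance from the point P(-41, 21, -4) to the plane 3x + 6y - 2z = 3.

8/7

Normal vector n = (3, 6, -2), and n·(-41, 21, -4) - 3 = 8.
|n| = √(9 + 36 + 4) = 7, so the distance is |8|/7 = 8/7.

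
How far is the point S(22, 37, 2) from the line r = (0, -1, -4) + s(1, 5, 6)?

Direction vector d = (1, 5, 6).
AP = (22, 38, 6); AP·d = 248, |AP|² = 1964, |d|² = 62.
distance² = |AP|² − (AP·d)²/|d|² = 1964 − 61504/62 = 972, so the distance is 18√3.

18√3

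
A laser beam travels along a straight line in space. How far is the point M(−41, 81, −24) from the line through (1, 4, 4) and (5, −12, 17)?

7√29

A direction vector is d = (4, −16, 13).
AP = (−42, 77, −28); AP·d = -1764, |AP|² = 8477, |d|² = 441.
distance² = |AP|² − (AP·d)²/|d|² = 8477 − 3111696/441 = 1421, so the distance is 7√29.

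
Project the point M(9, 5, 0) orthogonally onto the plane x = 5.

(5, 5, 0)

The perpendicular from M has direction n = (1, 0, 0): r = (9, 5, 0) + μ(1, 0, 0).
Substitute into the plane: n·(M + μn) = 5 gives 9 + 1μ = 5, so μ = -4.
Foot = (9, 5, 0) + (-4)·(1, 0, 0) = (5, 5, 0).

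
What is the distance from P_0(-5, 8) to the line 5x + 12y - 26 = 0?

The normal to the line is n = (5, 12) with |n| = 13.
|n·P_0 − 26| = |71 − 26| = 45, so the distance is 45/13.

45/13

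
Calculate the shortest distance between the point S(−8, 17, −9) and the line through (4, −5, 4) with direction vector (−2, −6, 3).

2√89

Direction vector d = (−2, −6, 3).
AP = (−12, 22, −13), and AP × d = (−12, 62, 116).
|AP × d|² = 17444 and |d|² = 49, so the distance is √(17444/49) = √356 = 2√89.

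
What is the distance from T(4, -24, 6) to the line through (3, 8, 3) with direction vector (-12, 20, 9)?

√409

Direction vector d = (-12, 20, 9).
AP = (1, -32, 3), and AP × d = (-348, -45, -364).
|AP × d|² = 255625 and |d|² = 625, so the distance is √(255625/625) = √409.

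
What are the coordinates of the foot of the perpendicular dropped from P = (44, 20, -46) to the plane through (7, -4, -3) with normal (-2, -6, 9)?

(34, -10, -1)

n = (-2, -6, 9), |n|² = 121, and n·P − (-17) = -605.
t = -605/121 = -5, so the foot is P − t·n = (44, 20, -46) − (-5)·(-2, -6, 9) = (34, -10, -1).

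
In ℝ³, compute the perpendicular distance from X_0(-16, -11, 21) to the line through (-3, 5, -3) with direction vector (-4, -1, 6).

Direction vector d = (-4, -1, 6).
AP = (-13, -16, 24), and AP × d = (-72, -18, -51).
|AP × d|² = 8109 and |d|² = 53, so the distance is √(8109/53) = √153 = 3√17.

3√17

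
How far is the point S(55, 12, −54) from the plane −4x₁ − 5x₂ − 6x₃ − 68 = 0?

Normal vector n = (−4, −5, −6), and n·(55, 12, −54) − 68 = −24.
|n| = √(16 + 25 + 36) = √77, so the distance is |-24|/√77 = 24/√77.

24/√77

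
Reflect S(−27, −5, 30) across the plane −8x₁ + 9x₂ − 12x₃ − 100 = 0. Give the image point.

(-43, 13, 6)

n = (−8, 9, −12), |n|² = 289, n·S − 100 = -289, so t = -289/289 = -1.
Foot F = S − (-1)·n = (−35, 4, 18); the reflection is 2F − S = (−43, 13, 6).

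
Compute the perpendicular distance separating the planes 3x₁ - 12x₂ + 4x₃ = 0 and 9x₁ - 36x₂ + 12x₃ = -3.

Divide the second equation by 3 to match normals: 3x₁ - 12x₂ + 4x₃ = -1.
With common normal n = (3, -12, 4) (|n| = 13), the distance is |0 − (-1)|/|n| = 1/13.

1/13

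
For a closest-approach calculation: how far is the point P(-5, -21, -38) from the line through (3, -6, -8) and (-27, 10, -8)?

A direction vector is d = (-30, 16, 0).
AP = (-8, -15, -30), and AP × d = (480, 900, -578).
|AP × d|² = 1374484 and |d|² = 1156, so the distance is √(1374484/1156) = √1189.

√1189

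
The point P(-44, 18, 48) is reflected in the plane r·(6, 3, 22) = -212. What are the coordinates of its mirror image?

With n = (6, 3, 22), the signed offset is (n·P − (-212))/|n|² = 1058/529 = 2.
P' = P − 2t·n = (-44, 18, 48) − 4·(6, 3, 22) = (-68, 6, -40).

(-68, 6, -40)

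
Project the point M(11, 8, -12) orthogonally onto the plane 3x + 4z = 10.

(14, 8, -8)

The perpendicular from M has direction n = (3, 0, 4): r = (11, 8, -12) + λ(3, 0, 4).
Substitute into the plane: n·(M + λn) = 10 gives -15 + 25λ = 10, so λ = 1.
Foot = (11, 8, -12) + 1·(3, 0, 4) = (14, 8, -8).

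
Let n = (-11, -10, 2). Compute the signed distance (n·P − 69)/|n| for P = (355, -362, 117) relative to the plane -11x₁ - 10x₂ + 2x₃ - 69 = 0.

-8

n·P − 69 = -120.
|n| = 15, so the signed distance is -120/15 = -8.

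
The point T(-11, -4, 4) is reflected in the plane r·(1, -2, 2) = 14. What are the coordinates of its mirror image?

(-9, -8, 8)

n = (1, -2, 2), |n|² = 9, n·T − 14 = -9, so t = -9/9 = -1.
Foot F = T − (-1)·n = (-10, -6, 6); the reflection is 2F − T = (-9, -8, 8).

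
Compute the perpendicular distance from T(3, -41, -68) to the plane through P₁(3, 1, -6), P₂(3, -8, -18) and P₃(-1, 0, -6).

9√26/13

P₁P₂ = (0, -9, -12) and P₁P₃ = (-4, -1, 0), so a normal is n = P₁P₂ × P₁P₃ = (-12, 48, -36).
n = (-12, 48, -36); n·P − 228 = 216; |n| = 12√26; distance = 216/(12√26) = 18/√26.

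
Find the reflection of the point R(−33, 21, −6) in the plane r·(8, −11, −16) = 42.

(-17, -1, -38)

With n = (8, −11, −16), the signed offset is (n·R − 42)/|n|² = -441/441 = -1.
R' = R − 2t·n = (−33, 21, −6) − (-2)·(8, −11, −16) = (−17, −1, −38).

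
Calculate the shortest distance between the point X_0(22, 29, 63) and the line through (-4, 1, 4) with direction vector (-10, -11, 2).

Direction vector d = (-10, -11, 2).
AP = (26, 28, 59), and AP × d = (705, -642, -6).
|AP × d|² = 909225 and |d|² = 225, so the distance is √(909225/225) = √4041 = 3√449.

3√449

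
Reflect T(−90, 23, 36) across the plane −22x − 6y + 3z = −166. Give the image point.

(86, 71, 12)

With n = (−22, −6, 3), the signed offset is (n·T − (-166))/|n|² = 2116/529 = 4.
T' = T − 2t·n = (−90, 23, 36) − 8·(−22, −6, 3) = (86, 71, 12).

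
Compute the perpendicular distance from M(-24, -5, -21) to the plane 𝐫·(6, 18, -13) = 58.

Normal vector n = (6, 18, -13), and n·(-24, -5, -21) - 58 = -19.
|n| = √(36 + 324 + 169) = 23, so the distance is |-19|/23 = 19/23.

19/23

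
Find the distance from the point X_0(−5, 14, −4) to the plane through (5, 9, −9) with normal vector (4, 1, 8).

5/9

The plane has equation n·(r − (5, 9, −9)) = 0, i.e. n·r = -43.
d = |4·(-5) + 1·14 + 8·(-4) − (-43)| / √(16 + 1 + 64) = |5| / 9 = 5/9.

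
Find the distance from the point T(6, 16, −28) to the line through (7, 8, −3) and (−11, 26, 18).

√569

A direction vector is d = (−18, 18, 21).
AP = (−1, 8, −25), and AP × d = (618, 471, 126).
|AP × d|² = 619641 and |d|² = 1089, so the distance is √(619641/1089) = √569.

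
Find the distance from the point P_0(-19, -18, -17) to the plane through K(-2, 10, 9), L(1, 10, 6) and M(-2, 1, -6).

KL = (3, 0, -3) and KM = (0, -9, -15), so a normal is n = KL × KM = (-27, 45, -27).
Then n·(-19, -18, -17) - 261 = -99.
|n| = √(729 + 2025 + 729) = 9√43, so the distance is |-99|/(9√43) = 11/√43.

11√43/43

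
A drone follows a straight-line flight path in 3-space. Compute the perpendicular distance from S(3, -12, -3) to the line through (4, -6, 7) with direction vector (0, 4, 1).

√69

Direction vector d = (0, 4, 1).
AP = (-1, -6, -10); AP·d = -34, |AP|² = 137, |d|² = 17.
distance² = |AP|² − (AP·d)²/|d|² = 137 − 1156/17 = 69, so the distance is √69.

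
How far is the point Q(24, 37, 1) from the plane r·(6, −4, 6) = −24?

Normal vector n = (6, −4, 6), and n·(24, 37, 1) − (−24) = 26.
|n| = √(36 + 16 + 36) = 2√22, so the distance is |26|/(2√22) = 13/√22.

13√22/22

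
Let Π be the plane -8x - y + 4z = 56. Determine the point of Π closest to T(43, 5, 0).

(3, 0, 20)

n = (-8, -1, 4), |n|² = 81, and n·T − 56 = -405.
t = -405/81 = -5, so the foot is T − t·n = (43, 5, 0) − (-5)·(-8, -1, 4) = (3, 0, 20).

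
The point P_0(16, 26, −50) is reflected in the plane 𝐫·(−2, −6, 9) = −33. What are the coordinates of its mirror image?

n = (−2, −6, 9), |n|² = 121, n·P_0 − (-33) = -605, so t = -605/121 = -5.
Foot F = P_0 − (-5)·n = (6, −4, −5); the reflection is 2F − P_0 = (−4, −34, 40).

(-4, -34, 40)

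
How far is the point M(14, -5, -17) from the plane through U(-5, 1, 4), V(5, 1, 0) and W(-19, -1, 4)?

UV = (10, 0, -4) and UW = (-14, -2, 0), so a normal is n = UV × UW = (-8, 56, -20).
d = |(-8)·14 + 56·(-5) + (-20)·(-17) − 16| / √(64 + 3136 + 400) = |-68| / 60 = 17/15.

17/15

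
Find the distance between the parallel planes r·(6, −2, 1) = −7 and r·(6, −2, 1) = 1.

8√41/41

Both planes have normal n = (6, −2, 1), |n| = √41. Any point on the first plane is at distance |1 − (-7)|/|n| = 8/√41 from the second.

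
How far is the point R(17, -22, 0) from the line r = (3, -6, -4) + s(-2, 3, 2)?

Direction vector d = (-2, 3, 2).
AP = (14, -16, 4), and AP × d = (-44, -36, 10).
|AP × d|² = 3332 and |d|² = 17, so the distance is √(3332/17) = √196 = 14.

14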